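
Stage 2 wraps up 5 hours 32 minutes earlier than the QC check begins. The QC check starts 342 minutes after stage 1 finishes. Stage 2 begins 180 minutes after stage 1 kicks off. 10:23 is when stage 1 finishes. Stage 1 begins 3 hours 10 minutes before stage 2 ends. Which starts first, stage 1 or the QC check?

The QC check starts at 10:23 + 342 min = 16:05.
Stage 2 ends at 16:05 − 332 min = 10:33.
Stage 1 starts at 10:33 − 190 min = 07:23.
Stage 1 starts at 07:23 and the QC check starts at 16:05, so stage 1 is first.

stage 1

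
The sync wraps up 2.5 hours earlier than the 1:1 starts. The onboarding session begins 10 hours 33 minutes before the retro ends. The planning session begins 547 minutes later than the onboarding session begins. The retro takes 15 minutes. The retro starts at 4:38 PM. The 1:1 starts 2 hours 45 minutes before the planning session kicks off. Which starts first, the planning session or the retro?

The retro ends at 4:38 PM + 15 min = 4:53 PM.
The onboarding session starts at 4:53 PM − 633 min = 6:20 AM.
The planning session starts at 6:20 AM + 547 min = 3:27 PM.
The planning session starts at 3:27 PM and the retro starts at 4:38 PM, so the planning session is first.

the planning session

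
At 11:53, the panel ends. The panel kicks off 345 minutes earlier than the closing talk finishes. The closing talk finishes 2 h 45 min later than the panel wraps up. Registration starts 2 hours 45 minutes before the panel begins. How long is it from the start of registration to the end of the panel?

The closing talk ends at 11:53 + 165 min = 14:38.
The panel starts at 14:38 − 345 min = 08:53.
Registration starts at 08:53 − 165 min = 06:08.
From 06:08 to 11:53 is 5 h 45 min.

5 h 45 min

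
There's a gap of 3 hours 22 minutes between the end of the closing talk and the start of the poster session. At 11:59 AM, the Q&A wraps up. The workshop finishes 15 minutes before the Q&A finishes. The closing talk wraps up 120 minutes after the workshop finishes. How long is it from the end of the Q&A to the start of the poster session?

The workshop ends at 11:59 AM − 15 min = 11:44 AM.
The closing talk ends at 11:44 AM + 120 min = 1:44 PM.
The poster session starts at 1:44 PM + 202 min = 5:06 PM.
From 11:59 AM to 5:06 PM is 307 minutes.

307 minutes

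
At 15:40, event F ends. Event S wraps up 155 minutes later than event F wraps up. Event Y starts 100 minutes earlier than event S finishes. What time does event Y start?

16:35

Event S ends at 15:40 + 155 min = 18:15.
Event Y starts at 18:15 − 100 min = 16:35.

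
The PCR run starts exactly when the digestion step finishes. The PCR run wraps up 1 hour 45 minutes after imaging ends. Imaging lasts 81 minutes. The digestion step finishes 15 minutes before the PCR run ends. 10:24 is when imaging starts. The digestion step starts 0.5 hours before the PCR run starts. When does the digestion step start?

Imaging ends at 10:24 + 81 min = 11:45.
The PCR run ends at 11:45 + 105 min = 13:30.
The digestion step ends at 13:30 − 15 min = 13:15.
So the PCR run starts at 13:15.
The digestion step starts at 13:15 − 30 min = 12:45.

12:45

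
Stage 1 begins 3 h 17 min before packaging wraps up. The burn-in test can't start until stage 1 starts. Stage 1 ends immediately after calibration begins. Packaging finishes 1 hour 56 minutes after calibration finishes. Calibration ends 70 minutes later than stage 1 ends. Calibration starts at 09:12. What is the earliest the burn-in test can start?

09:01

Stage 1 ends at 09:12.
Calibration ends at 09:12 + 70 min = 10:22.
Packaging ends at 10:22 + 116 min = 12:18.
Stage 1 starts at 12:18 − 197 min = 09:01.
The burn-in test is bounded by stage 1, so the earliest it can start is 09:01.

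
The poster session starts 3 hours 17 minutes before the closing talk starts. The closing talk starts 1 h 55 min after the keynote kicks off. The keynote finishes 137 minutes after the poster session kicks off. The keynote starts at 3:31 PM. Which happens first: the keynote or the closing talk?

the keynote

The closing talk starts at 3:31 PM + 115 min = 5:26 PM.
The keynote starts at 3:31 PM and the closing talk starts at 5:26 PM, so the keynote is first.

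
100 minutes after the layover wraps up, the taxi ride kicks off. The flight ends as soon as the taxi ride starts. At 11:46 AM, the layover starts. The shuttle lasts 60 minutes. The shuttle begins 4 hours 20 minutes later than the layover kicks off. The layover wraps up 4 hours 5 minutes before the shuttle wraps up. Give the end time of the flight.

The shuttle starts at 11:46 AM + 260 min = 4:06 PM.
The shuttle ends at 4:06 PM + 60 min = 5:06 PM.
The layover ends at 5:06 PM − 245 min = 1:01 PM.
The taxi ride starts at 1:01 PM + 100 min = 2:41 PM.
So the flight ends at 2:41 PM.

2:41 PM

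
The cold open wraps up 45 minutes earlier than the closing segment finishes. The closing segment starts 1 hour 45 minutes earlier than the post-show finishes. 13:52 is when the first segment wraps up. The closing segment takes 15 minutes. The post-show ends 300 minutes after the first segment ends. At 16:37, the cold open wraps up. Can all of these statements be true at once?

Yes

The post-show ends at 13:52 + 300 min = 18:52.
The closing segment starts at 18:52 − 105 min = 17:07.
The closing segment ends at 17:07 + 15 min = 17:22.
The cold open ends at 17:22 − 45 min = 16:37.
That matches the stated 16:37, so the schedule is consistent.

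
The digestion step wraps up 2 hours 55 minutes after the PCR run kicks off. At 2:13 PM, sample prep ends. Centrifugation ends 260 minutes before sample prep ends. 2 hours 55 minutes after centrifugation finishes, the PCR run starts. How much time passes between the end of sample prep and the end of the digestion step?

90 minutes

Centrifugation ends at 2:13 PM − 260 min = 9:53 AM.
The PCR run starts at 9:53 AM + 175 min = 12:48 PM.
The digestion step ends at 12:48 PM + 175 min = 3:43 PM.
From 2:13 PM to 3:43 PM is 90 minutes.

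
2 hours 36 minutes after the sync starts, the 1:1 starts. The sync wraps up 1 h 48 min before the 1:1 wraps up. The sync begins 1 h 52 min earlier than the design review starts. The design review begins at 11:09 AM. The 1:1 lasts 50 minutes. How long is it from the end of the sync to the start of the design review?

The sync starts at 11:09 AM − 112 min = 9:17 AM.
The 1:1 starts at 9:17 AM + 156 min = 11:53 AM.
The 1:1 ends at 11:53 AM + 50 min = 12:43 PM.
The sync ends at 12:43 PM − 108 min = 10:55 AM.
From 10:55 AM to 11:09 AM is 14 minutes.

14 minutes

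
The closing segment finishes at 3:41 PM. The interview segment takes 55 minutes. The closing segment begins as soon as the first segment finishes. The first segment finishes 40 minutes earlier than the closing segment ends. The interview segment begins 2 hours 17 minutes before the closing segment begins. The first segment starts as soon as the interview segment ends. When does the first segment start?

1:39 PM

The first segment ends at 3:41 PM − 40 min = 3:01 PM.
So the closing segment starts at 3:01 PM.
The interview segment starts at 3:01 PM − 137 min = 12:44 PM.
The interview segment ends at 12:44 PM + 55 min = 1:39 PM.
So the first segment starts at 1:39 PM.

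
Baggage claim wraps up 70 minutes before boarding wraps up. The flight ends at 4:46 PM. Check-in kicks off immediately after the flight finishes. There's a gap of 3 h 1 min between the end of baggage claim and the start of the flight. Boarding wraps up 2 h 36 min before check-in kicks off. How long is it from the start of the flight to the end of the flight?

45 minutes

Check-in starts at 4:46 PM.
Boarding ends at 4:46 PM − 156 min = 2:10 PM.
Baggage claim ends at 2:10 PM − 70 min = 1:00 PM.
The flight starts at 1:00 PM + 181 min = 4:01 PM.
From 4:01 PM to 4:46 PM is 45 minutes.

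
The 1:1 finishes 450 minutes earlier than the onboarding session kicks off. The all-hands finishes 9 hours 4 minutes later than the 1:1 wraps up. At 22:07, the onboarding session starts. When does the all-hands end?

23:41

The 1:1 ends at 22:07 − 450 min = 14:37.
The all-hands ends at 14:37 + 544 min = 23:41.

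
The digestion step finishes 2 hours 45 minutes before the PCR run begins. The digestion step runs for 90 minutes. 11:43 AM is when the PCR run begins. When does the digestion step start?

7:28 AM

The digestion step ends at 11:43 AM − 165 min = 8:58 AM.
The digestion step starts at 8:58 AM − 90 min = 7:28 AM.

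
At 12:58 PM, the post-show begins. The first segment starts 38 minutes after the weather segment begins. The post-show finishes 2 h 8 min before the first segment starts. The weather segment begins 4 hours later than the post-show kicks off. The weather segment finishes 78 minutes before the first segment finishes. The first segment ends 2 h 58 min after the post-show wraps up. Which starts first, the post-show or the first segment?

the post-show

The weather segment starts at 12:58 PM + 240 min = 4:58 PM.
The first segment starts at 4:58 PM + 38 min = 5:36 PM.
The post-show starts at 12:58 PM and the first segment starts at 5:36 PM, so the post-show is first.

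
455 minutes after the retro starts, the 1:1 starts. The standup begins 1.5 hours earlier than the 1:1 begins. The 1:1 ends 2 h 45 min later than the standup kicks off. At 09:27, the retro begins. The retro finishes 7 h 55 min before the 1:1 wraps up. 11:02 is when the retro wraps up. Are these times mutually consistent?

No

The 1:1 starts at 09:27 + 455 min = 17:02.
The standup starts at 17:02 − 90 min = 15:32.
The 1:1 ends at 15:32 + 165 min = 18:17.
The retro ends at 18:17 − 475 min = 10:22.
But the retro is also said to end at 11:02 — a 40-minute conflict.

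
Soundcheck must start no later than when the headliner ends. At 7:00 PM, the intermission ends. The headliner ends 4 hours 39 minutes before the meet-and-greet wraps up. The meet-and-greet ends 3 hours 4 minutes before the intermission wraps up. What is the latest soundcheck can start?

11:17 AM

The meet-and-greet ends at 7:00 PM − 184 min = 3:56 PM.
The headliner ends at 3:56 PM − 279 min = 11:17 AM.
Soundcheck is bounded by the headliner, so the latest it can start is 11:17 AM.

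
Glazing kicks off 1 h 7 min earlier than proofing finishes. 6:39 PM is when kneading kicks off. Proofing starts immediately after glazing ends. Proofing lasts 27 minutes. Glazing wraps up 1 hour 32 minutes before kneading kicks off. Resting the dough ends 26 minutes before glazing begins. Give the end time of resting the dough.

4:01 PM

Glazing ends at 6:39 PM − 92 min = 5:07 PM.
So proofing starts at 5:07 PM.
Proofing ends at 5:07 PM + 27 min = 5:34 PM.
Glazing starts at 5:34 PM − 67 min = 4:27 PM.
Resting the dough ends at 4:27 PM − 26 min = 4:01 PM.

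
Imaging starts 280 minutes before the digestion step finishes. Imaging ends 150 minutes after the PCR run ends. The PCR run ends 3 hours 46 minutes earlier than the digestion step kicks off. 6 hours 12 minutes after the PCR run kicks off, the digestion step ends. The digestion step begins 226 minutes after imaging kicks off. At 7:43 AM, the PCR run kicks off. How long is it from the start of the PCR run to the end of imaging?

242 minutes

The digestion step ends at 7:43 AM + 372 min = 1:55 PM.
Imaging starts at 1:55 PM − 280 min = 9:15 AM.
The digestion step starts at 9:15 AM + 226 min = 1:01 PM.
The PCR run ends at 1:01 PM − 226 min = 9:15 AM.
Imaging ends at 9:15 AM + 150 min = 11:45 AM.
From 7:43 AM to 11:45 AM is 242 minutes.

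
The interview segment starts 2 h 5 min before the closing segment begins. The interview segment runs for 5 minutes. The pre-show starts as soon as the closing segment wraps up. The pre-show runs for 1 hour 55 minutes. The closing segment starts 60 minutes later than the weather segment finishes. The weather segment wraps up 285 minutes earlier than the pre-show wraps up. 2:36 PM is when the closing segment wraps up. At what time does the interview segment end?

10:46 AM

The pre-show starts at 2:36 PM.
The pre-show ends at 2:36 PM + 115 min = 4:31 PM.
The weather segment ends at 4:31 PM − 285 min = 11:46 AM.
The closing segment starts at 11:46 AM + 60 min = 12:46 PM.
The interview segment starts at 12:46 PM − 125 min = 10:41 AM.
The interview segment ends at 10:41 AM + 5 min = 10:46 AM.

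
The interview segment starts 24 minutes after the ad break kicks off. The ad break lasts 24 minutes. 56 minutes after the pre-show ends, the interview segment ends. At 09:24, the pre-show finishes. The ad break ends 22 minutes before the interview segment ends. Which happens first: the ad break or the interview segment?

the ad break

The interview segment ends at 09:24 + 56 min = 10:20.
The ad break ends at 10:20 − 22 min = 09:58.
The ad break starts at 09:58 − 24 min = 09:34.
The interview segment starts at 09:34 + 24 min = 09:58.
The ad break starts at 09:34 and the interview segment starts at 09:58, so the ad break is first.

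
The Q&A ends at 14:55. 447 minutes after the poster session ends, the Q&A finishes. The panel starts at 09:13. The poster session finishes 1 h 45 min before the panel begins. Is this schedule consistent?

Yes

The poster session ends at 09:13 − 105 min = 07:28.
The Q&A ends at 07:28 + 447 min = 14:55.
That matches the stated 14:55, so the schedule is consistent.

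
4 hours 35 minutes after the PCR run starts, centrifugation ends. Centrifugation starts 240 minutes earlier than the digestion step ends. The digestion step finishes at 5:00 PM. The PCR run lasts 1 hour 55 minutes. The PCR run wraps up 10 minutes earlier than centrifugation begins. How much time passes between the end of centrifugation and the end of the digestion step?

Centrifugation starts at 5:00 PM − 240 min = 1:00 PM.
The PCR run ends at 1:00 PM − 10 min = 12:50 PM.
The PCR run starts at 12:50 PM − 115 min = 10:55 AM.
Centrifugation ends at 10:55 AM + 275 min = 3:30 PM.
From 3:30 PM to 5:00 PM is an hour and a half.

an hour and a half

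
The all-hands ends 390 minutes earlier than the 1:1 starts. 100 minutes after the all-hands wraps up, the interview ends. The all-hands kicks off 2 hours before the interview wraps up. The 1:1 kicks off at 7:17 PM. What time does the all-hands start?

The all-hands ends at 7:17 PM − 390 min = 12:47 PM.
The interview ends at 12:47 PM + 100 min = 2:27 PM.
The all-hands starts at 2:27 PM − 120 min = 12:27 PM.

12:27 PM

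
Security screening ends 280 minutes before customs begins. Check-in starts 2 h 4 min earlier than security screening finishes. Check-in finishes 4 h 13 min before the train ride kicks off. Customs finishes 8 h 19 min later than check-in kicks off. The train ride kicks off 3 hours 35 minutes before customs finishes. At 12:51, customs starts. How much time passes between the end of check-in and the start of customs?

Security screening ends at 12:51 − 280 min = 08:11.
Check-in starts at 08:11 − 124 min = 06:07.
Customs ends at 06:07 + 499 min = 14:26.
The train ride starts at 14:26 − 215 min = 10:51.
Check-in ends at 10:51 − 253 min = 06:38.
From 06:38 to 12:51 is 373 minutes.

373 minutes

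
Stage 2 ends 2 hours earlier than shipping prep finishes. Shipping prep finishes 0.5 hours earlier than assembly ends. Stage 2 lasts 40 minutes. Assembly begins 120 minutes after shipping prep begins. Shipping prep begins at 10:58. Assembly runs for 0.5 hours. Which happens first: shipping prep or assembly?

shipping prep

Assembly starts at 10:58 + 120 min = 12:58.
Shipping prep starts at 10:58 and assembly starts at 12:58, so shipping prep is first.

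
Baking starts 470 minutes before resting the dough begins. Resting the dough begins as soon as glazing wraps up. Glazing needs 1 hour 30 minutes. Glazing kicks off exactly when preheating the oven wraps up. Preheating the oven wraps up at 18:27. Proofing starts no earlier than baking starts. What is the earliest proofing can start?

12:07

Glazing starts at 18:27.
Glazing ends at 18:27 + 90 min = 19:57.
So resting the dough starts at 19:57.
Baking starts at 19:57 − 470 min = 12:07.
Proofing is bounded by baking, so the earliest it can start is 12:07.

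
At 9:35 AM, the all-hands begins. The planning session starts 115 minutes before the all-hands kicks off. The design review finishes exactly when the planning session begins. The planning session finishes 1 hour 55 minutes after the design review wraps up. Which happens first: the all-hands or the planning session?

the planning session

The planning session starts at 9:35 AM − 115 min = 7:40 AM.
The all-hands starts at 9:35 AM and the planning session starts at 7:40 AM, so the planning session is first.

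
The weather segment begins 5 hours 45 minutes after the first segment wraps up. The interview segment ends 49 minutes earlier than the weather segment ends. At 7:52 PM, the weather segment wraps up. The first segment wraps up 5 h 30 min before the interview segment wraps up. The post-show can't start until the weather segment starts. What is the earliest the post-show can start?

The interview segment ends at 7:52 PM − 49 min = 7:03 PM.
The first segment ends at 7:03 PM − 330 min = 1:33 PM.
The weather segment starts at 1:33 PM + 345 min = 7:18 PM.
The post-show is bounded by the weather segment, so the earliest it can start is 7:18 PM.

7:18 PM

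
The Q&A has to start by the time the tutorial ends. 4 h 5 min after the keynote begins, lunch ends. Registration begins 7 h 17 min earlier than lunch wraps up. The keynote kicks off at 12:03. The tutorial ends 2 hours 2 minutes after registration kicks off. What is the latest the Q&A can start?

10:53

Lunch ends at 12:03 + 245 min = 16:08.
Registration starts at 16:08 − 437 min = 08:51.
The tutorial ends at 08:51 + 122 min = 10:53.
The Q&A is bounded by the tutorial, so the latest it can start is 10:53.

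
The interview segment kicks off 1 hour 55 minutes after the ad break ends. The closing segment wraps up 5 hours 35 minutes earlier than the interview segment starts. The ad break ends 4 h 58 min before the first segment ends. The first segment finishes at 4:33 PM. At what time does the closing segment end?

7:55 AM

The ad break ends at 4:33 PM − 298 min = 11:35 AM.
The interview segment starts at 11:35 AM + 115 min = 1:30 PM.
The closing segment ends at 1:30 PM − 335 min = 7:55 AM.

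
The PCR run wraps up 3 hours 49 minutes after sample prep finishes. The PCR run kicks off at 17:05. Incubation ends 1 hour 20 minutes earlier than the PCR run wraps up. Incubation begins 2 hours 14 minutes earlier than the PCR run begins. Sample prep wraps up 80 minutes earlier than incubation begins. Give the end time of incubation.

16:00

Incubation starts at 17:05 − 134 min = 14:51.
Sample prep ends at 14:51 − 80 min = 13:31.
The PCR run ends at 13:31 + 229 min = 17:20.
Incubation ends at 17:20 − 80 min = 16:00.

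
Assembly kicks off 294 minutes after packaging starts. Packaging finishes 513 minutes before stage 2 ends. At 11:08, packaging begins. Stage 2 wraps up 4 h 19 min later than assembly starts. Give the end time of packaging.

11:48

Assembly starts at 11:08 + 294 min = 16:02.
Stage 2 ends at 16:02 + 259 min = 20:21.
Packaging ends at 20:21 − 513 min = 11:48.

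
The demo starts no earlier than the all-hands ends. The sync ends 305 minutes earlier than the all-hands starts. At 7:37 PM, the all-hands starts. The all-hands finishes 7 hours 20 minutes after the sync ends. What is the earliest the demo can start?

The sync ends at 7:37 PM − 305 min = 2:32 PM.
The all-hands ends at 2:32 PM + 440 min = 9:52 PM.
The demo is bounded by the all-hands, so the earliest it can start is 9:52 PM.

9:52 PM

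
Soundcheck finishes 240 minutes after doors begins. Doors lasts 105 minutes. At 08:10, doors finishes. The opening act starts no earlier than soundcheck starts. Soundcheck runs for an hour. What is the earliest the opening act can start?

Doors starts at 08:10 − 105 min = 06:25.
Soundcheck ends at 06:25 + 240 min = 10:25.
Soundcheck starts at 10:25 − 60 min = 09:25.
The opening act is bounded by soundcheck, so the earliest it can start is 09:25.

09:25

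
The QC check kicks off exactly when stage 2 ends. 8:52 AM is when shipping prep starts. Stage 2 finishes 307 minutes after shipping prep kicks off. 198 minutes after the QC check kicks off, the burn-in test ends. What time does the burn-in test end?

Stage 2 ends at 8:52 AM + 307 min = 1:59 PM.
So the QC check starts at 1:59 PM.
The burn-in test ends at 1:59 PM + 198 min = 5:17 PM.

5:17 PM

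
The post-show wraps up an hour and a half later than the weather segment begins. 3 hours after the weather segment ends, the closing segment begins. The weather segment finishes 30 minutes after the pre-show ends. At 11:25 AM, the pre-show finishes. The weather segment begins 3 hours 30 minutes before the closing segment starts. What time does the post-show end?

12:55 PM

The weather segment ends at 11:25 AM + 30 min = 11:55 AM.
The closing segment starts at 11:55 AM + 180 min = 2:55 PM.
The weather segment starts at 2:55 PM − 210 min = 11:25 AM.
The post-show ends at 11:25 AM + 90 min = 12:55 PM.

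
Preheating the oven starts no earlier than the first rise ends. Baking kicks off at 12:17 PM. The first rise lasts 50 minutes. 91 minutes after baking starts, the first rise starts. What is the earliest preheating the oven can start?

The first rise starts at 12:17 PM + 91 min = 1:48 PM.
The first rise ends at 1:48 PM + 50 min = 2:38 PM.
Preheating the oven is bounded by the first rise, so the earliest it can start is 2:38 PM.

2:38 PM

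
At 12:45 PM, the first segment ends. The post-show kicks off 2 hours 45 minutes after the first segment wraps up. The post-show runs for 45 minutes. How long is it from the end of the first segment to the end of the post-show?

210 minutes

The post-show starts at 12:45 PM + 165 min = 3:30 PM.
The post-show ends at 3:30 PM + 45 min = 4:15 PM.
From 12:45 PM to 4:15 PM is 210 minutes.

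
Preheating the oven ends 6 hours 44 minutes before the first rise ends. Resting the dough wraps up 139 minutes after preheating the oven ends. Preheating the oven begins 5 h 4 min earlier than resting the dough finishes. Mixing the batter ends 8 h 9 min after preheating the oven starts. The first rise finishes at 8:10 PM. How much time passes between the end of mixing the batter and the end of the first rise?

80 minutes

Preheating the oven ends at 8:10 PM − 404 min = 1:26 PM.
Resting the dough ends at 1:26 PM + 139 min = 3:45 PM.
Preheating the oven starts at 3:45 PM − 304 min = 10:41 AM.
Mixing the batter ends at 10:41 AM + 489 min = 6:50 PM.
From 6:50 PM to 8:10 PM is 80 minutes.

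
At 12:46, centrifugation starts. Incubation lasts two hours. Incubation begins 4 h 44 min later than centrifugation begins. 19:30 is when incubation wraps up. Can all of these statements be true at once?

Incubation starts at 12:46 + 284 min = 17:30.
Incubation ends at 17:30 + 120 min = 19:30.
That matches the stated 19:30, so the schedule is consistent.

Yes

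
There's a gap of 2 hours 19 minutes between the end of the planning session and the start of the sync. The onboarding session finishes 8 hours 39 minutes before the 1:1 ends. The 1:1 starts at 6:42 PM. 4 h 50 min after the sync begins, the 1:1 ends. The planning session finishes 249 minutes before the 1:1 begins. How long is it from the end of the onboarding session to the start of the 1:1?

The planning session ends at 6:42 PM − 249 min = 2:33 PM.
The sync starts at 2:33 PM + 139 min = 4:52 PM.
The 1:1 ends at 4:52 PM + 290 min = 9:42 PM.
The onboarding session ends at 9:42 PM − 519 min = 1:03 PM.
From 1:03 PM to 6:42 PM is 339 minutes.

339 minutes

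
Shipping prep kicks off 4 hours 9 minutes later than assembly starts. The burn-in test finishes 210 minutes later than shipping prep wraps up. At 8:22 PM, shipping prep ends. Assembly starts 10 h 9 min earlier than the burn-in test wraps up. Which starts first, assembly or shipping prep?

The burn-in test ends at 8:22 PM + 210 min = 11:52 PM.
Assembly starts at 11:52 PM − 609 min = 1:43 PM.
Shipping prep starts at 1:43 PM + 249 min = 5:52 PM.
Assembly starts at 1:43 PM and shipping prep starts at 5:52 PM, so assembly is first.

assembly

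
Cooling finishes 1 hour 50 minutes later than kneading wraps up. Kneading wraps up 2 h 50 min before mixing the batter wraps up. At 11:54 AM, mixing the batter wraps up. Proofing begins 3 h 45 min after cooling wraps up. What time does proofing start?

2:39 PM

Kneading ends at 11:54 AM − 170 min = 9:04 AM.
Cooling ends at 9:04 AM + 110 min = 10:54 AM.
Proofing starts at 10:54 AM + 225 min = 2:39 PM.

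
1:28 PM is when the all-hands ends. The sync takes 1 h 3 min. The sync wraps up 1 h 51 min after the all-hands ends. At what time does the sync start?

2:16 PM

The sync ends at 1:28 PM + 111 min = 3:19 PM.
The sync starts at 3:19 PM − 63 min = 2:16 PM.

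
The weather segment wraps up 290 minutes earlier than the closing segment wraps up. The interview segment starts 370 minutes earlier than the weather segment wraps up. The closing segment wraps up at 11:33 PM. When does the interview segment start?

The weather segment ends at 11:33 PM − 290 min = 6:43 PM.
The interview segment starts at 6:43 PM − 370 min = 12:33 PM.

12:33 PM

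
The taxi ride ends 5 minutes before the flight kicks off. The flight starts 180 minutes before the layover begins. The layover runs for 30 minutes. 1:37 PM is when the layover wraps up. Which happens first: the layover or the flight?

The layover starts at 1:37 PM − 30 min = 1:07 PM.
The flight starts at 1:07 PM − 180 min = 10:07 AM.
The layover starts at 1:07 PM and the flight starts at 10:07 AM, so the flight is first.

the flight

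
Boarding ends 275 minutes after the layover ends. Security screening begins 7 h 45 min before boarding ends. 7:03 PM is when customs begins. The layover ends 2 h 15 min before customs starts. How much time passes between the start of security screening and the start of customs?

The layover ends at 7:03 PM − 135 min = 4:48 PM.
Boarding ends at 4:48 PM + 275 min = 9:23 PM.
Security screening starts at 9:23 PM − 465 min = 1:38 PM.
From 1:38 PM to 7:03 PM is 5 hours 25 minutes.

5 hours 25 minutes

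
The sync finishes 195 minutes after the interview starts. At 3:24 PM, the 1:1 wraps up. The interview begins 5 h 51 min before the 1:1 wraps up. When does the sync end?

The interview starts at 3:24 PM − 351 min = 9:33 AM.
The sync ends at 9:33 AM + 195 min = 12:48 PM.

12:48 PM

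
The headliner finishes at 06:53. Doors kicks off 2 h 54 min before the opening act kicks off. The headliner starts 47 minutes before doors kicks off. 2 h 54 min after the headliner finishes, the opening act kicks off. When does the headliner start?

06:06

The opening act starts at 06:53 + 174 min = 09:47.
Doors starts at 09:47 − 174 min = 06:53.
The headliner starts at 06:53 − 47 min = 06:06.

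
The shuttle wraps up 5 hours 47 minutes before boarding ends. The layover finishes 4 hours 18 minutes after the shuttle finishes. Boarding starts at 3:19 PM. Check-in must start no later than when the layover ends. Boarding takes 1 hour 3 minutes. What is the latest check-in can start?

2:53 PM

Boarding ends at 3:19 PM + 63 min = 4:22 PM.
The shuttle ends at 4:22 PM − 347 min = 10:35 AM.
The layover ends at 10:35 AM + 258 min = 2:53 PM.
Check-in is bounded by the layover, so the latest it can start is 2:53 PM.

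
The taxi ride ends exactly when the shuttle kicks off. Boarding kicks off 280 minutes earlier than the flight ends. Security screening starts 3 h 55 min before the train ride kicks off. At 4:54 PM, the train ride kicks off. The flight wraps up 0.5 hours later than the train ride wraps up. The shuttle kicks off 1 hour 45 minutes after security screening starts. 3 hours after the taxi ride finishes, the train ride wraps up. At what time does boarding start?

1:34 PM

Security screening starts at 4:54 PM − 235 min = 12:59 PM.
The shuttle starts at 12:59 PM + 105 min = 2:44 PM.
So the taxi ride ends at 2:44 PM.
The train ride ends at 2:44 PM + 180 min = 5:44 PM.
The flight ends at 5:44 PM + 30 min = 6:14 PM.
Boarding starts at 6:14 PM − 280 min = 1:34 PM.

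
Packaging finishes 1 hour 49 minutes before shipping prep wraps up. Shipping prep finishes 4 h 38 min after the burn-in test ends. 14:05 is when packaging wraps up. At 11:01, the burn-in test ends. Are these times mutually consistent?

No

Shipping prep ends at 11:01 + 278 min = 15:39.
Packaging ends at 15:39 − 109 min = 13:50.
But packaging is also said to end at 14:05 — a 15-minute conflict.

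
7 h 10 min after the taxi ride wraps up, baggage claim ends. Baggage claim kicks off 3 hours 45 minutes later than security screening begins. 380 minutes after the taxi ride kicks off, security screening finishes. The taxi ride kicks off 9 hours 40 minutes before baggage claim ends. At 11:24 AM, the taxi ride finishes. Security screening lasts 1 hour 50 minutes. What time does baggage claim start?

Baggage claim ends at 11:24 AM + 430 min = 6:34 PM.
The taxi ride starts at 6:34 PM − 580 min = 8:54 AM.
Security screening ends at 8:54 AM + 380 min = 3:14 PM.
Security screening starts at 3:14 PM − 110 min = 1:24 PM.
Baggage claim starts at 1:24 PM + 225 min = 5:09 PM.

5:09 PM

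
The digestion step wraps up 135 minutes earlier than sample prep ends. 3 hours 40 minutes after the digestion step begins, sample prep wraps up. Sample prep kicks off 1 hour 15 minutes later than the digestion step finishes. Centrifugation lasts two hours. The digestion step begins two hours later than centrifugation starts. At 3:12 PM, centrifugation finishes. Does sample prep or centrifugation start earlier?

centrifugation

Centrifugation starts at 3:12 PM − 120 min = 1:12 PM.
The digestion step starts at 1:12 PM + 120 min = 3:12 PM.
Sample prep ends at 3:12 PM + 220 min = 6:52 PM.
The digestion step ends at 6:52 PM − 135 min = 4:37 PM.
Sample prep starts at 4:37 PM + 75 min = 5:52 PM.
Sample prep starts at 5:52 PM and centrifugation starts at 1:12 PM, so centrifugation is first.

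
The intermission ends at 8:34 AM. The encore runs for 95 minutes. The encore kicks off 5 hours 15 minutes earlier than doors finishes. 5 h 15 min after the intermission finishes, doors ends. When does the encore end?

10:09 AM

Doors ends at 8:34 AM + 315 min = 1:49 PM.
The encore starts at 1:49 PM − 315 min = 8:34 AM.
The encore ends at 8:34 AM + 95 min = 10:09 AM.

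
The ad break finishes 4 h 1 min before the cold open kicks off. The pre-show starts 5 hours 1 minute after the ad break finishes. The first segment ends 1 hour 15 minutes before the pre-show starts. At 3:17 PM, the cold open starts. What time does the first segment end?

The ad break ends at 3:17 PM − 241 min = 11:16 AM.
The pre-show starts at 11:16 AM + 301 min = 4:17 PM.
The first segment ends at 4:17 PM − 75 min = 3:02 PM.

3:02 PM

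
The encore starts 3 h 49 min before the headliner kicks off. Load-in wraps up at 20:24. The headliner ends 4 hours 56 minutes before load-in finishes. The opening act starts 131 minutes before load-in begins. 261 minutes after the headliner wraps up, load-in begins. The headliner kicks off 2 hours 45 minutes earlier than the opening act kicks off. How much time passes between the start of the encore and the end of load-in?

The headliner ends at 20:24 − 296 min = 15:28.
Load-in starts at 15:28 + 261 min = 19:49.
The opening act starts at 19:49 − 131 min = 17:38.
The headliner starts at 17:38 − 165 min = 14:53.
The encore starts at 14:53 − 229 min = 11:04.
From 11:04 to 20:24 is 9 h 20 min.

9 h 20 min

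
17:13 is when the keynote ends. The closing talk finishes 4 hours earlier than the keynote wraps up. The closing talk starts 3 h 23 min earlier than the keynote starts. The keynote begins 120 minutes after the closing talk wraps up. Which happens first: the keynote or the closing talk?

the closing talk

The closing talk ends at 17:13 − 240 min = 13:13.
The keynote starts at 13:13 + 120 min = 15:13.
The closing talk starts at 15:13 − 203 min = 11:50.
The keynote starts at 15:13 and the closing talk starts at 11:50, so the closing talk is first.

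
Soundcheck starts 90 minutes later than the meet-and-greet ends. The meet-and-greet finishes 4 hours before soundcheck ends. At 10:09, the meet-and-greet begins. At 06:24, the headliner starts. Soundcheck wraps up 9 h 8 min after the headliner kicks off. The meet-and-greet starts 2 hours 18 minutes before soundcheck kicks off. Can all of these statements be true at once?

Soundcheck ends at 06:24 + 548 min = 15:32.
The meet-and-greet ends at 15:32 − 240 min = 11:32.
Soundcheck starts at 11:32 + 90 min = 13:02.
The meet-and-greet starts at 13:02 − 138 min = 10:44.
But the meet-and-greet is also said to start at 10:09 — a 35-minute conflict.

No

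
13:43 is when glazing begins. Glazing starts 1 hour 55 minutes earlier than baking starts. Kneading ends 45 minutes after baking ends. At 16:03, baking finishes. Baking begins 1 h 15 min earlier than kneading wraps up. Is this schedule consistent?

No

Kneading ends at 16:03 + 45 min = 16:48.
Baking starts at 16:48 − 75 min = 15:33.
Glazing starts at 15:33 − 115 min = 13:38.
But glazing is also said to start at 13:43 — a 5-minute conflict.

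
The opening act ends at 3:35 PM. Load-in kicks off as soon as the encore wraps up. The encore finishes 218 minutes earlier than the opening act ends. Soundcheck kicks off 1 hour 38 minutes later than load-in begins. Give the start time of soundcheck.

The encore ends at 3:35 PM − 218 min = 11:57 AM.
So load-in starts at 11:57 AM.
Soundcheck starts at 11:57 AM + 98 min = 1:35 PM.

1:35 PM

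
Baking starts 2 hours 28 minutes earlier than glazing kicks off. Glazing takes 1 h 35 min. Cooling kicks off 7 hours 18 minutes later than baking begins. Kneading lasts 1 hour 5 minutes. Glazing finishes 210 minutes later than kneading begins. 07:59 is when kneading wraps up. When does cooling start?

Kneading starts at 07:59 − 65 min = 06:54.
Glazing ends at 06:54 + 210 min = 10:24.
Glazing starts at 10:24 − 95 min = 08:49.
Baking starts at 08:49 − 148 min = 06:21.
Cooling starts at 06:21 + 438 min = 13:39.

13:39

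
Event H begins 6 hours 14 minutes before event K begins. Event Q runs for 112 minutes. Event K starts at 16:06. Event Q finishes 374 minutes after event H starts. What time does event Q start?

Event H starts at 16:06 − 374 min = 09:52.
Event Q ends at 09:52 + 374 min = 16:06.
Event Q starts at 16:06 − 112 min = 14:14.

14:14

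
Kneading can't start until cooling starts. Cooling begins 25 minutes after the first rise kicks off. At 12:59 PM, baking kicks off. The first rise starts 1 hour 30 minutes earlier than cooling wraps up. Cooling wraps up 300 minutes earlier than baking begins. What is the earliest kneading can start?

Cooling ends at 12:59 PM − 300 min = 7:59 AM.
The first rise starts at 7:59 AM − 90 min = 6:29 AM.
Cooling starts at 6:29 AM + 25 min = 6:54 AM.
Kneading is bounded by cooling, so the earliest it can start is 6:54 AM.

6:54 AM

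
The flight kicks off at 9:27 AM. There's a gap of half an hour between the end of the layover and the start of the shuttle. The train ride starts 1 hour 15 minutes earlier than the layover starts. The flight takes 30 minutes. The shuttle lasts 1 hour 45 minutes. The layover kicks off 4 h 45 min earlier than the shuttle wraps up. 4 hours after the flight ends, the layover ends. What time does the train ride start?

10:12 AM

The flight ends at 9:27 AM + 30 min = 9:57 AM.
The layover ends at 9:57 AM + 240 min = 1:57 PM.
The shuttle starts at 1:57 PM + 30 min = 2:27 PM.
The shuttle ends at 2:27 PM + 105 min = 4:12 PM.
The layover starts at 4:12 PM − 285 min = 11:27 AM.
The train ride starts at 11:27 AM − 75 min = 10:12 AM.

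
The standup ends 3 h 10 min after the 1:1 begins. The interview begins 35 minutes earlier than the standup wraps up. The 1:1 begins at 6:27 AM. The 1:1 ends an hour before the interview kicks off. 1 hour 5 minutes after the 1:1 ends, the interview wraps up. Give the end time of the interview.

The standup ends at 6:27 AM + 190 min = 9:37 AM.
The interview starts at 9:37 AM − 35 min = 9:02 AM.
The 1:1 ends at 9:02 AM − 60 min = 8:02 AM.
The interview ends at 8:02 AM + 65 min = 9:07 AM.

9:07 AM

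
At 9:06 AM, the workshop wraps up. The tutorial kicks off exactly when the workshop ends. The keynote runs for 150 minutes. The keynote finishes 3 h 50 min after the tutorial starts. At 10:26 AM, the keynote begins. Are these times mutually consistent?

Yes

The tutorial starts at 9:06 AM.
The keynote ends at 9:06 AM + 230 min = 12:56 PM.
The keynote starts at 12:56 PM − 150 min = 10:26 AM.
That matches the stated 10:26 AM, so the schedule is consistent.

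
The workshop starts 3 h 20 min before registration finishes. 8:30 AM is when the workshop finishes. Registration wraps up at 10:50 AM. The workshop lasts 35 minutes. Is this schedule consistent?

The workshop starts at 10:50 AM − 200 min = 7:30 AM.
The workshop ends at 7:30 AM + 35 min = 8:05 AM.
But the workshop is also said to end at 8:30 AM — a 25-minute conflict.

No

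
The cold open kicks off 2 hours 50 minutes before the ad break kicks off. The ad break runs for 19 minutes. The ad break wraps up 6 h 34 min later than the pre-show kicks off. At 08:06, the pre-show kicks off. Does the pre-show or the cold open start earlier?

The ad break ends at 08:06 + 394 min = 14:40.
The ad break starts at 14:40 − 19 min = 14:21.
The cold open starts at 14:21 − 170 min = 11:31.
The pre-show starts at 08:06 and the cold open starts at 11:31, so the pre-show is first.

the pre-show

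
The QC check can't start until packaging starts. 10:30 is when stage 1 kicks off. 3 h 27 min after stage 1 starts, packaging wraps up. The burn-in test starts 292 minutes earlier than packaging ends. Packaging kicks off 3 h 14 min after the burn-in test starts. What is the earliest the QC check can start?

12:19

Packaging ends at 10:30 + 207 min = 13:57.
The burn-in test starts at 13:57 − 292 min = 09:05.
Packaging starts at 09:05 + 194 min = 12:19.
The QC check is bounded by packaging, so the earliest it can start is 12:19.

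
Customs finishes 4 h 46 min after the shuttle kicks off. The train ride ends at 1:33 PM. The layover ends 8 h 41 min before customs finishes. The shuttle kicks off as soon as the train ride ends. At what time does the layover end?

The shuttle starts at 1:33 PM.
Customs ends at 1:33 PM + 286 min = 6:19 PM.
The layover ends at 6:19 PM − 521 min = 9:38 AM.

9:38 AM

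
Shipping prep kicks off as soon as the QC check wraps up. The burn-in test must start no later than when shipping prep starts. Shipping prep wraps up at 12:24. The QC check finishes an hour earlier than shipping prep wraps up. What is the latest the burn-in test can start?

The QC check ends at 12:24 − 60 min = 11:24.
So shipping prep starts at 11:24.
The burn-in test is bounded by shipping prep, so the latest it can start is 11:24.

11:24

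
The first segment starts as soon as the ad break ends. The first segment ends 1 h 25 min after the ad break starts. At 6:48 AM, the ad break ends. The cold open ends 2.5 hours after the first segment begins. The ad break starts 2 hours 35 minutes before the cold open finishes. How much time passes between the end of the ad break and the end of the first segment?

80 minutes

The first segment starts at 6:48 AM.
The cold open ends at 6:48 AM + 150 min = 9:18 AM.
The ad break starts at 9:18 AM − 155 min = 6:43 AM.
The first segment ends at 6:43 AM + 85 min = 8:08 AM.
From 6:48 AM to 8:08 AM is 80 minutes.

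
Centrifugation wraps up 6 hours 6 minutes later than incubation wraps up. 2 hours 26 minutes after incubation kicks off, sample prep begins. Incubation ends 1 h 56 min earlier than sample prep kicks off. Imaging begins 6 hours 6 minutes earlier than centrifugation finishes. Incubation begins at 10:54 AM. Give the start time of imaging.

11:24 AM

Sample prep starts at 10:54 AM + 146 min = 1:20 PM.
Incubation ends at 1:20 PM − 116 min = 11:24 AM.
Centrifugation ends at 11:24 AM + 366 min = 5:30 PM.
Imaging starts at 5:30 PM − 366 min = 11:24 AM.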